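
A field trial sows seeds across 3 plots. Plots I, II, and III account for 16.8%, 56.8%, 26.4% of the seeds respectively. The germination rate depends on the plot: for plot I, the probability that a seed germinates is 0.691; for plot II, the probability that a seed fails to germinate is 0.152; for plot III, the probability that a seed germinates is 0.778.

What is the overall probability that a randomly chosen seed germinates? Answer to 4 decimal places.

P(G|II) = 1 − 0.152 = 0.848.
P(G) = P(G|I)·P(I) + P(G|II)·P(II) + P(G|III)·P(III)
      = 0.691·0.168 + 0.848·0.568 + 0.778·0.264
      = 0.116088 + 0.481664 + 0.205392 = 0.803144

0.8031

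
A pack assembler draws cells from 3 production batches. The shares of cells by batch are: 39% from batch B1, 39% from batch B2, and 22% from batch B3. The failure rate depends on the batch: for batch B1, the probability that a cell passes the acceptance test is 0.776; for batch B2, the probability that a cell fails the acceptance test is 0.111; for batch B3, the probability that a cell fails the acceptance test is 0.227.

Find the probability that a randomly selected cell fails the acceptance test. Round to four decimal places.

0.1806

P(F|B1) = 1 − 0.776 = 0.224.
P(F) = P(F|B1)·P(B1) + P(F|B2)·P(B2) + P(F|B3)·P(B3)
      = 0.224·0.39 + 0.111·0.39 + 0.227·0.22
      = 0.08736 + 0.04329 + 0.04994 = 0.18059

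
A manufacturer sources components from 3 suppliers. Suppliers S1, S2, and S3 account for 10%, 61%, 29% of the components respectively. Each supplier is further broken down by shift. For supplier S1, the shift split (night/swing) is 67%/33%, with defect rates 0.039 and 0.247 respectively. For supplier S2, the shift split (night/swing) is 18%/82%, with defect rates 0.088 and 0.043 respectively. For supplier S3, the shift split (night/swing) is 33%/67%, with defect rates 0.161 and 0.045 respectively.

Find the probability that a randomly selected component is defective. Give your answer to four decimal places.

P(D|S1) = 0.67·0.039 + 0.33·0.247 = 0.02613 + 0.08151 = 0.10764
P(D|S2) = 0.18·0.088 + 0.82·0.043 = 0.01584 + 0.03526 = 0.0511
P(D|S3) = 0.33·0.161 + 0.67·0.045 = 0.05313 + 0.03015 = 0.08328
Then overall,
P(D) = 0.1·0.10764 + 0.61·0.0511 + 0.29·0.08328
      = 0.010764 + 0.031171 + 0.0241512 = 0.0660862

0.0661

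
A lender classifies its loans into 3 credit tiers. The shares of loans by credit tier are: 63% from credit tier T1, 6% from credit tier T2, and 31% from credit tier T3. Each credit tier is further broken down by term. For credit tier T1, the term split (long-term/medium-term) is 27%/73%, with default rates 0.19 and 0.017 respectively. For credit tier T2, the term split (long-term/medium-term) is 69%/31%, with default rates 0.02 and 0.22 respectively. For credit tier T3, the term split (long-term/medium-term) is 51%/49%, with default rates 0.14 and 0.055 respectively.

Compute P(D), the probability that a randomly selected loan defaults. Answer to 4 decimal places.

P(D|T1) = 0.27·0.19 + 0.73·0.017 = 0.0513 + 0.01241 = 0.06371
P(D|T2) = 0.69·0.02 + 0.31·0.22 = 0.0138 + 0.0682 = 0.082
P(D|T3) = 0.51·0.14 + 0.49·0.055 = 0.0714 + 0.02695 = 0.09835
Then overall,
P(D) = 0.63·0.06371 + 0.06·0.082 + 0.31·0.09835
      = 0.0401373 + 0.00492 + 0.0304885 = 0.0755458

0.0755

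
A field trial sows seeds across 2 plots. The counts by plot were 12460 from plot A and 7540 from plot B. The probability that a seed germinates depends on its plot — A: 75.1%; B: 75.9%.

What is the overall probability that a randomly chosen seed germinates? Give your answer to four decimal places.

Total: 12460 + 7540 = 20000.
P(A) = 12460/20000 = 0.623. P(B) = 7540/20000 = 0.377.
P(G) = P(G|A)·P(A) + P(G|B)·P(B)
      = 0.751·0.623 + 0.759·0.377
      = 0.467873 + 0.286143 = 0.754016

0.7540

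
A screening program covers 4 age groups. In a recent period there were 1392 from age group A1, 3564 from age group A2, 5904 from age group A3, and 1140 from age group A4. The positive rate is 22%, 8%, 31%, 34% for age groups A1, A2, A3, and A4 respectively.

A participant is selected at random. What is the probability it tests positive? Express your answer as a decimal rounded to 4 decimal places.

Total: 1392 + 3564 + 5904 + 1140 = 12000.
P(A1) = 1392/12000 = 0.116. P(A2) = 3564/12000 = 0.297. P(A3) = 5904/12000 = 0.492. P(A4) = 1140/12000 = 0.095.
P(T) = P(T|A1)·P(A1) + P(T|A2)·P(A2) + P(T|A3)·P(A3) + P(T|A4)·P(A4)
      = 0.22·0.116 + 0.08·0.297 + 0.31·0.492 + 0.34·0.095
      = 0.02552 + 0.02376 + 0.15252 + 0.0323 = 0.2341

0.2341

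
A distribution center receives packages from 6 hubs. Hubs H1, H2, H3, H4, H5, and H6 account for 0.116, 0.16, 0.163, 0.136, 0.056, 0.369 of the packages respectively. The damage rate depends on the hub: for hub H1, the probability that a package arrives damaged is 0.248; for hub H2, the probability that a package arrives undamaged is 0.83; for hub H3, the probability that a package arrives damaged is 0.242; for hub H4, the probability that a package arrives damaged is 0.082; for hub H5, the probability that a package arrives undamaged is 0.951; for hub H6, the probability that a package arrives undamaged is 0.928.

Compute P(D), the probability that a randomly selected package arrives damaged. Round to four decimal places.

P(D|H2) = 1 − 0.83 = 0.17.
P(D|H5) = 1 − 0.951 = 0.049.
P(D|H6) = 1 − 0.928 = 0.072.
P(D) = P(D|H1)·P(H1) + P(D|H2)·P(H2) + P(D|H3)·P(H3) + P(D|H4)·P(H4) + P(D|H5)·P(H5) + P(D|H6)·P(H6)
      = 0.248·0.116 + 0.17·0.16 + 0.242·0.163 + 0.082·0.136 + 0.049·0.056 + 0.072·0.369
      = 0.028768 + 0.0272 + 0.039446 + 0.011152 + 0.002744 + 0.026568 = 0.135878

0.1359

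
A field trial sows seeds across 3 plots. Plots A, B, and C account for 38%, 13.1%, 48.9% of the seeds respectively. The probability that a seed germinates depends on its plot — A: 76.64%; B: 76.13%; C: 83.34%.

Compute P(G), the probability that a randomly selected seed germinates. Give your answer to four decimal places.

P(G) ≈ 0.7985

Summing over the partition,
P(G) = P(G|A)·P(A) + P(G|B)·P(B) + P(G|C)·P(C)
      = 0.7664·0.38 + 0.7613·0.131 + 0.8334·0.489
      = 0.291232 + 0.0997303 + 0.4075326 = 0.7984949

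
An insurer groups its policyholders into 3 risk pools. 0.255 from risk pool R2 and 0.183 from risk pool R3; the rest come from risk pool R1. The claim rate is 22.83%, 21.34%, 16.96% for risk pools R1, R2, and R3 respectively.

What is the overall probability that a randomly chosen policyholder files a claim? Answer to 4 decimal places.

P(R1) = 1 − (0.255 + 0.183) = 0.562.
P(C) = P(C|R1)·P(R1) + P(C|R2)·P(R2) + P(C|R3)·P(R3)
      = 0.2283·0.562 + 0.2134·0.255 + 0.1696·0.183
      = 0.1283046 + 0.054417 + 0.0310368 = 0.2137584

P(C) ≈ 0.2138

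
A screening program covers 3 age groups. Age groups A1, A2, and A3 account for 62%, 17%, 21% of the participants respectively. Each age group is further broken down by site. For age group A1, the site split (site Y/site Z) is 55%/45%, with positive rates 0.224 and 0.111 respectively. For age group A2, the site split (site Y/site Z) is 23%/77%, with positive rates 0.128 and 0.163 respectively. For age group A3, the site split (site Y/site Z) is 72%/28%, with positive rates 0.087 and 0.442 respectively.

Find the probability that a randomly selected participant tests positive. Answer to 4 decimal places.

P(T|A1) = 0.55·0.224 + 0.45·0.111 = 0.1232 + 0.04995 = 0.17315
P(T|A2) = 0.23·0.128 + 0.77·0.163 = 0.02944 + 0.12551 = 0.15495
P(T|A3) = 0.72·0.087 + 0.28·0.442 = 0.06264 + 0.12376 = 0.1864
Then overall,
P(T) = 0.62·0.17315 + 0.17·0.15495 + 0.21·0.1864
      = 0.107353 + 0.0263415 + 0.039144 = 0.1728385

0.1728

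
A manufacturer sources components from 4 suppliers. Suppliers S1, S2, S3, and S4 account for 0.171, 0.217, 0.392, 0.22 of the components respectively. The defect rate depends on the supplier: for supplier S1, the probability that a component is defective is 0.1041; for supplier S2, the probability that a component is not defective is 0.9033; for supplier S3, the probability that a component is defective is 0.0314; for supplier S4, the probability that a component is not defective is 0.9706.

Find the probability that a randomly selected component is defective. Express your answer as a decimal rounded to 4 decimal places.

P(D|S2) = 1 − 0.9033 = 0.0967.
P(D|S4) = 1 − 0.9706 = 0.0294.
P(D) = P(D|S1)·P(S1) + P(D|S2)·P(S2) + P(D|S3)·P(S3) + P(D|S4)·P(S4)
      = 0.1041·0.171 + 0.0967·0.217 + 0.0314·0.392 + 0.0294·0.22
      = 0.0178011 + 0.0209839 + 0.0123088 + 0.006468 = 0.0575618

P(D) ≈ 0.0576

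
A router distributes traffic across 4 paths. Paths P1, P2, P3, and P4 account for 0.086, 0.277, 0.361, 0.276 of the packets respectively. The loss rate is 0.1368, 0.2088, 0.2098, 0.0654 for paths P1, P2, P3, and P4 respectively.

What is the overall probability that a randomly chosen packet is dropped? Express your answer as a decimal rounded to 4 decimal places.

Using total probability over the partition,
P(L) = P(L|P1)·P(P1) + P(L|P2)·P(P2) + P(L|P3)·P(P3) + P(L|P4)·P(P4)
      = 0.1368·0.086 + 0.2088·0.277 + 0.2098·0.361 + 0.0654·0.276
      = 0.0117648 + 0.0578376 + 0.0757378 + 0.0180504 = 0.1633906

P(L) ≈ 0.1634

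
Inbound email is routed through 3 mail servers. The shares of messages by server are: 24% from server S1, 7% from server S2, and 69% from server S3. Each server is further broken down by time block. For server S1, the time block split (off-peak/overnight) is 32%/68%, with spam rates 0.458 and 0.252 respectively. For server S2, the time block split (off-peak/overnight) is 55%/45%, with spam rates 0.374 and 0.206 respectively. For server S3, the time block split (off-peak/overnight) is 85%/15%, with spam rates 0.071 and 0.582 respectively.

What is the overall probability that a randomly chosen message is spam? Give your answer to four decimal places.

P(S) ≈ 0.1991

P(S|S1) = 0.32·0.458 + 0.68·0.252 = 0.14656 + 0.17136 = 0.31792
P(S|S2) = 0.55·0.374 + 0.45·0.206 = 0.2057 + 0.0927 = 0.2984
P(S|S3) = 0.85·0.071 + 0.15·0.582 = 0.06035 + 0.0873 = 0.14765
Then overall,
P(S) = 0.24·0.31792 + 0.07·0.2984 + 0.69·0.14765
      = 0.0763008 + 0.020888 + 0.1018785 = 0.1990673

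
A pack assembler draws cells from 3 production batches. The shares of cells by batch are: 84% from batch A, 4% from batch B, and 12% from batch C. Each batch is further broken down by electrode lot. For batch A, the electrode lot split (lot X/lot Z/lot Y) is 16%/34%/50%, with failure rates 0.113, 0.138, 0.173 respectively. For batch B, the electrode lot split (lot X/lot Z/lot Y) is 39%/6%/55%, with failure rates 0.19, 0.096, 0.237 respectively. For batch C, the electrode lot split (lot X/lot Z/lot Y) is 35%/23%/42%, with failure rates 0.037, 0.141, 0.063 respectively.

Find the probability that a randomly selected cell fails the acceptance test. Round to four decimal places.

0.1443

P(F|A) = 0.16·0.113 + 0.34·0.138 + 0.5·0.173 = 0.01808 + 0.04692 + 0.0865 = 0.1515
P(F|B) = 0.39·0.19 + 0.06·0.096 + 0.55·0.237 = 0.0741 + 0.00576 + 0.13035 = 0.21021
P(F|C) = 0.35·0.037 + 0.23·0.141 + 0.42·0.063 = 0.01295 + 0.03243 + 0.02646 = 0.07184
By total probability over the outer partition,
P(F) = 0.84·0.1515 + 0.04·0.21021 + 0.12·0.07184
      = 0.12726 + 0.0084084 + 0.0086208 = 0.1442892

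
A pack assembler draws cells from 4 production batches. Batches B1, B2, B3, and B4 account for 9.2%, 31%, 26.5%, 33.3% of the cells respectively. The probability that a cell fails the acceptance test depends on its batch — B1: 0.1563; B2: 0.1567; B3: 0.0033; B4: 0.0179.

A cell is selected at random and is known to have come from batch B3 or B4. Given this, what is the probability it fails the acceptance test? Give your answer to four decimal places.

P(F|S) ≈ 0.0114

Let S = {B3, B4}.
P(S) = 0.265 + 0.333 = 0.598.
P(F ∩ S) = 0.0033·0.265 + 0.0179·0.333 = 0.0008745 + 0.0059607 = 0.0068352.
P(F | S) = 0.0068352 / 0.598 = 0.011430…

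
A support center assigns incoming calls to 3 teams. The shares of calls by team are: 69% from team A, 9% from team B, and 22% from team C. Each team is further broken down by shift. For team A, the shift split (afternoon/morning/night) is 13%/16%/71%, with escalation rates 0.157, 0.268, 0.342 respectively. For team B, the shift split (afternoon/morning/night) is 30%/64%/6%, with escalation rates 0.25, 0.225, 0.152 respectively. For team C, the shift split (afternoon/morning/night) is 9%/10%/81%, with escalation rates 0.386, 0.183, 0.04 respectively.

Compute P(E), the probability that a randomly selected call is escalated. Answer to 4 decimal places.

P(E|A) = 0.13·0.157 + 0.16·0.268 + 0.71·0.342 = 0.02041 + 0.04288 + 0.24282 = 0.30611
P(E|B) = 0.3·0.25 + 0.64·0.225 + 0.06·0.152 = 0.075 + 0.144 + 0.00912 = 0.22812
P(E|C) = 0.09·0.386 + 0.1·0.183 + 0.81·0.04 = 0.03474 + 0.0183 + 0.0324 = 0.08544
Then overall,
P(E) = 0.69·0.30611 + 0.09·0.22812 + 0.22·0.08544
      = 0.2112159 + 0.0205308 + 0.0187968 = 0.2505435

0.2505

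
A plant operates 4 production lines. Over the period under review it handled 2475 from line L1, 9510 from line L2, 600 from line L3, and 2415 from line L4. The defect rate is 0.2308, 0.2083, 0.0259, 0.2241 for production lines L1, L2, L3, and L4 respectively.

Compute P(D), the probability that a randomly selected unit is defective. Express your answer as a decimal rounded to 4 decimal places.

Total: 2475 + 9510 + 600 + 2415 = 15000.
P(L1) = 2475/15000 = 0.165. P(L2) = 9510/15000 = 0.634. P(L3) = 600/15000 = 0.04. P(L4) = 2415/15000 = 0.161.
P(D) = P(D|L1)·P(L1) + P(D|L2)·P(L2) + P(D|L3)·P(L3) + P(D|L4)·P(L4)
      = 0.2308·0.165 + 0.2083·0.634 + 0.0259·0.04 + 0.2241·0.161
      = 0.038082 + 0.1320622 + 0.001036 + 0.0360801 = 0.2072603

0.2073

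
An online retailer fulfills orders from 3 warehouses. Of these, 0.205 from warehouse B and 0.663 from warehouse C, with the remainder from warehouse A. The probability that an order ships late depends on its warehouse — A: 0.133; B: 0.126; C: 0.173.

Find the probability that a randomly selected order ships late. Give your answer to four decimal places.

0.1581

P(A) = 1 − (0.205 + 0.663) = 0.132.
P(L) = P(L|A)·P(A) + P(L|B)·P(B) + P(L|C)·P(C)
      = 0.133·0.132 + 0.126·0.205 + 0.173·0.663
      = 0.017556 + 0.02583 + 0.114699 = 0.158085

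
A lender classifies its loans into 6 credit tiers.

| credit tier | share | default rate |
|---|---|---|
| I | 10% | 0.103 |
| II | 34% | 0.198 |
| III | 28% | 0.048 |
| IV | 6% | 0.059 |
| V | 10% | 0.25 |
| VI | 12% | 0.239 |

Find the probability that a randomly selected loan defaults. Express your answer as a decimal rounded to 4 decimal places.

P(D) = P(D|I)·P(I) + P(D|II)·P(II) + P(D|III)·P(III) + P(D|IV)·P(IV) + P(D|V)·P(V) + P(D|VI)·P(VI)
      = 0.103·0.1 + 0.198·0.34 + 0.048·0.28 + 0.059·0.06 + 0.25·0.1 + 0.239·0.12
      = 0.0103 + 0.06732 + 0.01344 + 0.00354 + 0.025 + 0.02868 = 0.14828

0.1483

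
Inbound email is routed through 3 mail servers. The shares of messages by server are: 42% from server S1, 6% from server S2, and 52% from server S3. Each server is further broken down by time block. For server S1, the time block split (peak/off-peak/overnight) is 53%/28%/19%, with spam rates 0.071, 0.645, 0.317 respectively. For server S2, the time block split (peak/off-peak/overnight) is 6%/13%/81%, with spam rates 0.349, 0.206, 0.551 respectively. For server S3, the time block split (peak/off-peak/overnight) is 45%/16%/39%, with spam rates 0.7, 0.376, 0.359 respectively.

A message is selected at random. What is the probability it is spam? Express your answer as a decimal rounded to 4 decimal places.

P(S|S1) = 0.53·0.071 + 0.28·0.645 + 0.19·0.317 = 0.03763 + 0.1806 + 0.06023 = 0.27846
P(S|S2) = 0.06·0.349 + 0.13·0.206 + 0.81·0.551 = 0.02094 + 0.02678 + 0.44631 = 0.49403
P(S|S3) = 0.45·0.7 + 0.16·0.376 + 0.39·0.359 = 0.315 + 0.06016 + 0.14001 = 0.51517
Then overall,
P(S) = 0.42·0.27846 + 0.06·0.49403 + 0.52·0.51517
      = 0.1169532 + 0.0296418 + 0.2678884 = 0.4144834

0.4145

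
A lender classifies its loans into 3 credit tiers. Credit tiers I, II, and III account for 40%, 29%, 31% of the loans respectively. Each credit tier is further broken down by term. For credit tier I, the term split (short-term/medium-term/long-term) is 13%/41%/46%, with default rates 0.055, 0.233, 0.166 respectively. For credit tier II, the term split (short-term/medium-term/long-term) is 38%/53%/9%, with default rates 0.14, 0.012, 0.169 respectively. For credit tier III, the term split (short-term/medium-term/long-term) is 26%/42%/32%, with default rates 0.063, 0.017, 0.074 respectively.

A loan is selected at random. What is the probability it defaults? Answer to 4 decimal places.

P(D|I) = 0.13·0.055 + 0.41·0.233 + 0.46·0.166 = 0.00715 + 0.09553 + 0.07636 = 0.17904
P(D|II) = 0.38·0.14 + 0.53·0.012 + 0.09·0.169 = 0.0532 + 0.00636 + 0.01521 = 0.07477
P(D|III) = 0.26·0.063 + 0.42·0.017 + 0.32·0.074 = 0.01638 + 0.00714 + 0.02368 = 0.0472
Then overall,
P(D) = 0.4·0.17904 + 0.29·0.07477 + 0.31·0.0472
      = 0.071616 + 0.0216833 + 0.014632 = 0.1079313

0.1079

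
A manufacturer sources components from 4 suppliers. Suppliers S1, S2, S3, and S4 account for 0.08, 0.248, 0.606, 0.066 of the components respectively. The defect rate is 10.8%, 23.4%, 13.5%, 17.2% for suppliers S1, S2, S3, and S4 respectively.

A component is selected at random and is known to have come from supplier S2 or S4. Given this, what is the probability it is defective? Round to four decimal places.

Let S = {S2, S4}.
P(S) = 0.248 + 0.066 = 0.314.
P(D ∩ S) = 0.234·0.248 + 0.172·0.066 = 0.058032 + 0.011352 = 0.069384.
P(D | S) = 0.069384 / 0.314 = 0.220968…

P(D|S) ≈ 0.2210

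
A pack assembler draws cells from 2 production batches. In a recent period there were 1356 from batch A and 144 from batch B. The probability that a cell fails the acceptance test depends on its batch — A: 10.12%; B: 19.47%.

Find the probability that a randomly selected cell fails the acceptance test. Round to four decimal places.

0.1102

Total: 1356 + 144 = 1500.
P(A) = 1356/1500 = 0.904. P(B) = 144/1500 = 0.096.
P(F) = P(F|A)·P(A) + P(F|B)·P(B)
      = 0.1012·0.904 + 0.1947·0.096
      = 0.0914848 + 0.0186912 = 0.110176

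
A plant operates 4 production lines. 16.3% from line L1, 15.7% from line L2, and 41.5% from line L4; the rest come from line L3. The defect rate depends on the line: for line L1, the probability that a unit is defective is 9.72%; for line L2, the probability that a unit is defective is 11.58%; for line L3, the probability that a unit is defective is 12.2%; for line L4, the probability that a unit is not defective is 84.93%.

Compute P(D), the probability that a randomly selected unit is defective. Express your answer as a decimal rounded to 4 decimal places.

P(L3) = 1 − (0.163 + 0.157 + 0.415) = 0.265.
P(D|L4) = 1 − 0.8493 = 0.1507.
P(D) = P(D|L1)·P(L1) + P(D|L2)·P(L2) + P(D|L3)·P(L3) + P(D|L4)·P(L4)
      = 0.0972·0.163 + 0.1158·0.157 + 0.122·0.265 + 0.1507·0.415
      = 0.0158436 + 0.0181806 + 0.03233 + 0.0625405 = 0.1288947

P(D) ≈ 0.1289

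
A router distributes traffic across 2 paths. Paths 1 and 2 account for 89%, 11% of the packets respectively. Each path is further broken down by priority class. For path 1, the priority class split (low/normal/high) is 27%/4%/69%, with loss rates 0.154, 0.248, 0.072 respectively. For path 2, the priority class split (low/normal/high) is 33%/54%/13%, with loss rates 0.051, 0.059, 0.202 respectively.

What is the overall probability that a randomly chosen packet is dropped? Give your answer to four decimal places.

P(L|1) = 0.27·0.154 + 0.04·0.248 + 0.69·0.072 = 0.04158 + 0.00992 + 0.04968 = 0.10118
P(L|2) = 0.33·0.051 + 0.54·0.059 + 0.13·0.202 = 0.01683 + 0.03186 + 0.02626 = 0.07495
By total probability over the outer partition,
P(L) = 0.89·0.10118 + 0.11·0.07495
      = 0.0900502 + 0.0082445 = 0.0982947

P(L) ≈ 0.0983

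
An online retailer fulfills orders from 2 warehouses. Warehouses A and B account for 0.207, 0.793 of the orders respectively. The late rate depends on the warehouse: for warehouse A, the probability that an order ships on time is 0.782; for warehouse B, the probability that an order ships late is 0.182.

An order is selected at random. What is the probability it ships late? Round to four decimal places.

P(L|A) = 1 − 0.782 = 0.218.
Summing over the partition,
P(L) = P(L|A)·P(A) + P(L|B)·P(B)
      = 0.218·0.207 + 0.182·0.793
      = 0.045126 + 0.144326 = 0.189452

P(L) ≈ 0.1895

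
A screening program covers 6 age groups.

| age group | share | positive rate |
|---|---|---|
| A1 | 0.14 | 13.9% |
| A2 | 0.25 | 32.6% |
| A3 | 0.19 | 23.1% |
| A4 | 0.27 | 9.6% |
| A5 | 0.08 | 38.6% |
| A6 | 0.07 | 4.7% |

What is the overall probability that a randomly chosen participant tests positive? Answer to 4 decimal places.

P(T) ≈ 0.2049

Summing over the partition,
P(T) = P(T|A1)·P(A1) + P(T|A2)·P(A2) + P(T|A3)·P(A3) + P(T|A4)·P(A4) + P(T|A5)·P(A5) + P(T|A6)·P(A6)
      = 0.139·0.14 + 0.326·0.25 + 0.231·0.19 + 0.096·0.27 + 0.386·0.08 + 0.047·0.07
      = 0.01946 + 0.0815 + 0.04389 + 0.02592 + 0.03088 + 0.00329 = 0.20494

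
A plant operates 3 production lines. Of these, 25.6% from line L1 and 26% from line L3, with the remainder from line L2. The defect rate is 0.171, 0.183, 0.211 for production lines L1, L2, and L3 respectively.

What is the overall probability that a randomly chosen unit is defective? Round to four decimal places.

0.1872

P(L2) = 1 − (0.256 + 0.26) = 0.484.
P(D) = P(D|L1)·P(L1) + P(D|L2)·P(L2) + P(D|L3)·P(L3)
      = 0.171·0.256 + 0.183·0.484 + 0.211·0.26
      = 0.043776 + 0.088572 + 0.05486 = 0.187208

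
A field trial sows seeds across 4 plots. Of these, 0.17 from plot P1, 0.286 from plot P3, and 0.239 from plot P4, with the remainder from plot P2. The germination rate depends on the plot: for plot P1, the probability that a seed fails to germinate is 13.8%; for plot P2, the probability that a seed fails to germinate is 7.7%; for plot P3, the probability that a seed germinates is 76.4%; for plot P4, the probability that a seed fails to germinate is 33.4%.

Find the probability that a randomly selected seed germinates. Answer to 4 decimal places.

P(P2) = 1 − (0.17 + 0.286 + 0.239) = 0.305.
P(G|P1) = 1 − 0.138 = 0.862.
P(G|P2) = 1 − 0.077 = 0.923.
P(G|P4) = 1 − 0.334 = 0.666.
By the law of total probability,
P(G) = P(G|P1)·P(P1) + P(G|P2)·P(P2) + P(G|P3)·P(P3) + P(G|P4)·P(P4)
      = 0.862·0.17 + 0.923·0.305 + 0.764·0.286 + 0.666·0.239
      = 0.14654 + 0.281515 + 0.218504 + 0.159174 = 0.805733

P(G) ≈ 0.8057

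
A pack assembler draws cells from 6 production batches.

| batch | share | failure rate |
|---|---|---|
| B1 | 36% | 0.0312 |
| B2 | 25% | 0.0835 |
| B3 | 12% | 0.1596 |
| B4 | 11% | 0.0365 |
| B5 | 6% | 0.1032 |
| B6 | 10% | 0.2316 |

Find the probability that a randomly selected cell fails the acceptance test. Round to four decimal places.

P(F) ≈ 0.0846

P(F) = P(F|B1)·P(B1) + P(F|B2)·P(B2) + P(F|B3)·P(B3) + P(F|B4)·P(B4) + P(F|B5)·P(B5) + P(F|B6)·P(B6)
      = 0.0312·0.36 + 0.0835·0.25 + 0.1596·0.12 + 0.0365·0.11 + 0.1032·0.06 + 0.2316·0.1
      = 0.011232 + 0.020875 + 0.019152 + 0.004015 + 0.006192 + 0.02316 = 0.084626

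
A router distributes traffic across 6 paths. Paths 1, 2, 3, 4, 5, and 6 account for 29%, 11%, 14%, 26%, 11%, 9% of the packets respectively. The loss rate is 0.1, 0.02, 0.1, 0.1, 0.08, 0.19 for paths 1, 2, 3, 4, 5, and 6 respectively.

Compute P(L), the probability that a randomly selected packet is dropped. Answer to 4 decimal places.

0.0971

Summing over the partition,
P(L) = P(L|1)·P(1) + P(L|2)·P(2) + P(L|3)·P(3) + P(L|4)·P(4) + P(L|5)·P(5) + P(L|6)·P(6)
      = 0.1·0.29 + 0.02·0.11 + 0.1·0.14 + 0.1·0.26 + 0.08·0.11 + 0.19·0.09
      = 0.029 + 0.0022 + 0.014 + 0.026 + 0.0088 + 0.0171 = 0.0971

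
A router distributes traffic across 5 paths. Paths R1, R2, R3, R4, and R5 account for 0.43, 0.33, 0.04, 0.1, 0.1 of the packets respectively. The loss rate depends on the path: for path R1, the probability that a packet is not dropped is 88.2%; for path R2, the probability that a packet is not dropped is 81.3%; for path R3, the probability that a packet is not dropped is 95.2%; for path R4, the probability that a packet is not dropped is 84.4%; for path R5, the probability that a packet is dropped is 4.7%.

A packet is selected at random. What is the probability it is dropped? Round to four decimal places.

P(L|R1) = 1 − 0.882 = 0.118.
P(L|R2) = 1 − 0.813 = 0.187.
P(L|R3) = 1 − 0.952 = 0.048.
P(L|R4) = 1 − 0.844 = 0.156.
Summing over the partition,
P(L) = P(L|R1)·P(R1) + P(L|R2)·P(R2) + P(L|R3)·P(R3) + P(L|R4)·P(R4) + P(L|R5)·P(R5)
      = 0.118·0.43 + 0.187·0.33 + 0.048·0.04 + 0.156·0.1 + 0.047·0.1
      = 0.05074 + 0.06171 + 0.00192 + 0.0156 + 0.0047 = 0.13467

P(L) ≈ 0.1347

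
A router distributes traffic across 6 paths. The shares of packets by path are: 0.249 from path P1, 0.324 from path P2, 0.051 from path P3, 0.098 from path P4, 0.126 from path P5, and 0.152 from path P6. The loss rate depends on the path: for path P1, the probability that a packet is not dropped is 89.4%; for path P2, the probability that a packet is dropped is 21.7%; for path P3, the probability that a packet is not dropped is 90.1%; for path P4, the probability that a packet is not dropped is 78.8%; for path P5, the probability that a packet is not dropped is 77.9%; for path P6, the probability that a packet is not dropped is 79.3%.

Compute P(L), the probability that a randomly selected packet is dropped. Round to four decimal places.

P(L) ≈ 0.1818

P(L|P1) = 1 − 0.894 = 0.106.
P(L|P3) = 1 − 0.901 = 0.099.
P(L|P4) = 1 − 0.788 = 0.212.
P(L|P5) = 1 − 0.779 = 0.221.
P(L|P6) = 1 − 0.793 = 0.207.
Using total probability over the partition,
P(L) = P(L|P1)·P(P1) + P(L|P2)·P(P2) + P(L|P3)·P(P3) + P(L|P4)·P(P4) + P(L|P5)·P(P5) + P(L|P6)·P(P6)
      = 0.106·0.249 + 0.217·0.324 + 0.099·0.051 + 0.212·0.098 + 0.221·0.126 + 0.207·0.152
      = 0.026394 + 0.070308 + 0.005049 + 0.020776 + 0.027846 + 0.031464 = 0.181837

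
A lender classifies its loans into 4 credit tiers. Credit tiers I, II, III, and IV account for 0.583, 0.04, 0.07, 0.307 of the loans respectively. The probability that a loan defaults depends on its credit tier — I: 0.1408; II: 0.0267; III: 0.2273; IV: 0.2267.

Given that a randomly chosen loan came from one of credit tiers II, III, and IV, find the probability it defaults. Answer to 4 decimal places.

P(D|S) ≈ 0.2076

Let S = {II, III, IV}.
P(S) = 0.04 + 0.07 + 0.307 = 0.417.
P(D ∩ S) = 0.0267·0.04 + 0.2273·0.07 + 0.2267·0.307 = 0.001068 + 0.015911 + 0.0695969 = 0.0865759.
P(D | S) = 0.0865759 / 0.417 = 0.207616…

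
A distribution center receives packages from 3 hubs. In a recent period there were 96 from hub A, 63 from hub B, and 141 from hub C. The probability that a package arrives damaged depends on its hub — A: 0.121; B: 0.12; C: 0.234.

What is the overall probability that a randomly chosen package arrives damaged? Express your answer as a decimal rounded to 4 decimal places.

Total: 96 + 63 + 141 = 300.
P(A) = 96/300 = 0.32. P(B) = 63/300 = 0.21. P(C) = 141/300 = 0.47.
P(D) = P(D|A)·P(A) + P(D|B)·P(B) + P(D|C)·P(C)
      = 0.121·0.32 + 0.12·0.21 + 0.234·0.47
      = 0.03872 + 0.0252 + 0.10998 = 0.1739

P(D) ≈ 0.1739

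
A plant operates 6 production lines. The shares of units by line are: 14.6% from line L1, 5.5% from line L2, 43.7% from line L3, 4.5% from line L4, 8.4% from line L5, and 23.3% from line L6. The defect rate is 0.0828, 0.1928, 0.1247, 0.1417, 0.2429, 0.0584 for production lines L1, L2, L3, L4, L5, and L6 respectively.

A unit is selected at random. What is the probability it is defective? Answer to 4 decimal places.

0.1176

P(D) = P(D|L1)·P(L1) + P(D|L2)·P(L2) + P(D|L3)·P(L3) + P(D|L4)·P(L4) + P(D|L5)·P(L5) + P(D|L6)·P(L6)
      = 0.0828·0.146 + 0.1928·0.055 + 0.1247·0.437 + 0.1417·0.045 + 0.2429·0.084 + 0.0584·0.233
      = 0.0120888 + 0.010604 + 0.0544939 + 0.0063765 + 0.0204036 + 0.0136072 = 0.117574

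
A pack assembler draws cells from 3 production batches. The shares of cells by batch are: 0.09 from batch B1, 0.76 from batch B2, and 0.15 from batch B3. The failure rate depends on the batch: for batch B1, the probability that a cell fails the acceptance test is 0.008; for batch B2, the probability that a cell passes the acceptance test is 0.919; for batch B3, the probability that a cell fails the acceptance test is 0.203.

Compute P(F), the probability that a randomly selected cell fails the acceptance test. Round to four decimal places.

P(F|B2) = 1 − 0.919 = 0.081.
Using total probability over the partition,
P(F) = P(F|B1)·P(B1) + P(F|B2)·P(B2) + P(F|B3)·P(B3)
      = 0.008·0.09 + 0.081·0.76 + 0.203·0.15
      = 0.00072 + 0.06156 + 0.03045 = 0.09273

P(F) ≈ 0.0927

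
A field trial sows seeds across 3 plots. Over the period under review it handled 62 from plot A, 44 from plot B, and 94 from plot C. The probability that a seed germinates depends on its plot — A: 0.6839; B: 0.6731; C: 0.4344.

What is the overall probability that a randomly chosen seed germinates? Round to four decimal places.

P(G) ≈ 0.5643

Total: 62 + 44 + 94 = 200.
P(A) = 62/200 = 0.31. P(B) = 44/200 = 0.22. P(C) = 94/200 = 0.47.
P(G) = P(G|A)·P(A) + P(G|B)·P(B) + P(G|C)·P(C)
      = 0.6839·0.31 + 0.6731·0.22 + 0.4344·0.47
      = 0.212009 + 0.148082 + 0.204168 = 0.564259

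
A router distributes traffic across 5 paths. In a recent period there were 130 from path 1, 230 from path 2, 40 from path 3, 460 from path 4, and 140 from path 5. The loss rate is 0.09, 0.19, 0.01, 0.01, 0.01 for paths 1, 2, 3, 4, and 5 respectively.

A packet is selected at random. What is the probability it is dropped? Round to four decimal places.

Total: 130 + 230 + 40 + 460 + 140 = 1000.
P(1) = 130/1000 = 0.13. P(2) = 230/1000 = 0.23. P(3) = 40/1000 = 0.04. P(4) = 460/1000 = 0.46. P(5) = 140/1000 = 0.14.
P(L) = P(L|1)·P(1) + P(L|2)·P(2) + P(L|3)·P(3) + P(L|4)·P(4) + P(L|5)·P(5)
      = 0.09·0.13 + 0.19·0.23 + 0.01·0.04 + 0.01·0.46 + 0.01·0.14
      = 0.0117 + 0.0437 + 0.0004 + 0.0046 + 0.0014 = 0.0618

0.0618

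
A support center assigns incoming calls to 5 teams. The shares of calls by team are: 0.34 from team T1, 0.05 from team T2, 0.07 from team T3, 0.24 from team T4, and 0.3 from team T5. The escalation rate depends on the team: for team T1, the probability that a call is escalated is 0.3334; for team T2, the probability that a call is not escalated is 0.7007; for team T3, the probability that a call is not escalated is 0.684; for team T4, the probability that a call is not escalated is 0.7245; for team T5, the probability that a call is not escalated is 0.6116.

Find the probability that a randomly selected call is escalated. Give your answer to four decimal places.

P(E|T2) = 1 − 0.7007 = 0.2993.
P(E|T3) = 1 − 0.684 = 0.316.
P(E|T4) = 1 − 0.7245 = 0.2755.
P(E|T5) = 1 − 0.6116 = 0.3884.
By the law of total probability,
P(E) = P(E|T1)·P(T1) + P(E|T2)·P(T2) + P(E|T3)·P(T3) + P(E|T4)·P(T4) + P(E|T5)·P(T5)
      = 0.3334·0.34 + 0.2993·0.05 + 0.316·0.07 + 0.2755·0.24 + 0.3884·0.3
      = 0.113356 + 0.014965 + 0.02212 + 0.06612 + 0.11652 = 0.333081

P(E) ≈ 0.3331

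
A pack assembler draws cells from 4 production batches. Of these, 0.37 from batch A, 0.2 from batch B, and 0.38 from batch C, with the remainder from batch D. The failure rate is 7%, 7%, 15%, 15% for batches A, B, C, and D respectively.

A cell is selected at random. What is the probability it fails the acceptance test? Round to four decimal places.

0.1044

P(D) = 1 − (0.37 + 0.2 + 0.38) = 0.05.
P(F) = P(F|A)·P(A) + P(F|B)·P(B) + P(F|C)·P(C) + P(F|D)·P(D)
      = 0.07·0.37 + 0.07·0.2 + 0.15·0.38 + 0.15·0.05
      = 0.0259 + 0.014 + 0.057 + 0.0075 = 0.1044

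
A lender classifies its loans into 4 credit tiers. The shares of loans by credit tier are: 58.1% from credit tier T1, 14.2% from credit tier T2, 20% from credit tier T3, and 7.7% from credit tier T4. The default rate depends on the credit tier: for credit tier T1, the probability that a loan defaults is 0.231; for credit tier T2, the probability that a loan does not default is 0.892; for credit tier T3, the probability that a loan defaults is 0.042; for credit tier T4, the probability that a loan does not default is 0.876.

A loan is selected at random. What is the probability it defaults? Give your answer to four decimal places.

P(D) ≈ 0.1675

P(D|T2) = 1 − 0.892 = 0.108.
P(D|T4) = 1 − 0.876 = 0.124.
Summing over the partition,
P(D) = P(D|T1)·P(T1) + P(D|T2)·P(T2) + P(D|T3)·P(T3) + P(D|T4)·P(T4)
      = 0.231·0.581 + 0.108·0.142 + 0.042·0.2 + 0.124·0.077
      = 0.134211 + 0.015336 + 0.0084 + 0.009548 = 0.167495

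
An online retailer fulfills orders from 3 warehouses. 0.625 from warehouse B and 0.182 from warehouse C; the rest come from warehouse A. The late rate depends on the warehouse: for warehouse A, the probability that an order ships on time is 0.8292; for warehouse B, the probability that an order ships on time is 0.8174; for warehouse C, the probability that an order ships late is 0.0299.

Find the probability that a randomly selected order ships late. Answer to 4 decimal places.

P(A) = 1 − (0.625 + 0.182) = 0.193.
P(L|A) = 1 − 0.8292 = 0.1708.
P(L|B) = 1 − 0.8174 = 0.1826.
Using total probability over the partition,
P(L) = P(L|A)·P(A) + P(L|B)·P(B) + P(L|C)·P(C)
      = 0.1708·0.193 + 0.1826·0.625 + 0.0299·0.182
      = 0.0329644 + 0.114125 + 0.0054418 = 0.1525312

P(L) ≈ 0.1525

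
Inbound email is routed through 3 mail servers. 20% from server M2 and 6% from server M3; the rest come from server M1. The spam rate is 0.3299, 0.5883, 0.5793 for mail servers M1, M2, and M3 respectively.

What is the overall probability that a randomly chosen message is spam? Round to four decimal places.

P(M1) = 1 − (0.2 + 0.06) = 0.74.
P(S) = P(S|M1)·P(M1) + P(S|M2)·P(M2) + P(S|M3)·P(M3)
      = 0.3299·0.74 + 0.5883·0.2 + 0.5793·0.06
      = 0.244126 + 0.11766 + 0.034758 = 0.396544

P(S) ≈ 0.3965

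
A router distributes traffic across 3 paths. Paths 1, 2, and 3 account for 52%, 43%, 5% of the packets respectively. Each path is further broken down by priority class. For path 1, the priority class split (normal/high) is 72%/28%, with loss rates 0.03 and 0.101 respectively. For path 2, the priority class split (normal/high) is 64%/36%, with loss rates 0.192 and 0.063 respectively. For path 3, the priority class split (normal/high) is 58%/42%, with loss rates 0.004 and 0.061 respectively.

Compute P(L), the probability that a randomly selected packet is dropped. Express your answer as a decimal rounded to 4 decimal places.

0.0899

P(L|1) = 0.72·0.03 + 0.28·0.101 = 0.0216 + 0.02828 = 0.04988
P(L|2) = 0.64·0.192 + 0.36·0.063 = 0.12288 + 0.02268 = 0.14556
P(L|3) = 0.58·0.004 + 0.42·0.061 = 0.00232 + 0.02562 = 0.02794
By total probability over the outer partition,
P(L) = 0.52·0.04988 + 0.43·0.14556 + 0.05·0.02794
      = 0.0259376 + 0.0625908 + 0.001397 = 0.0899254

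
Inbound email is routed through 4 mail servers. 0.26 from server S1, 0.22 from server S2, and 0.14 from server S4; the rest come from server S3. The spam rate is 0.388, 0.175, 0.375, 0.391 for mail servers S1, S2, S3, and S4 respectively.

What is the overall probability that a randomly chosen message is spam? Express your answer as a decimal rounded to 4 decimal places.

0.3366

P(S3) = 1 − (0.26 + 0.22 + 0.14) = 0.38.
P(S) = P(S|S1)·P(S1) + P(S|S2)·P(S2) + P(S|S3)·P(S3) + P(S|S4)·P(S4)
      = 0.388·0.26 + 0.175·0.22 + 0.375·0.38 + 0.391·0.14
      = 0.10088 + 0.0385 + 0.1425 + 0.05474 = 0.33662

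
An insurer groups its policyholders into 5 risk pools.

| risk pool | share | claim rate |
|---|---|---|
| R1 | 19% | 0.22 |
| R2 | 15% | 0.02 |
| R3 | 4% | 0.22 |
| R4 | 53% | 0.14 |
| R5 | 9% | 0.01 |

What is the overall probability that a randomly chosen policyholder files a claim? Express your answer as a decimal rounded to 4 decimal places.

P(C) = P(C|R1)·P(R1) + P(C|R2)·P(R2) + P(C|R3)·P(R3) + P(C|R4)·P(R4) + P(C|R5)·P(R5)
      = 0.22·0.19 + 0.02·0.15 + 0.22·0.04 + 0.14·0.53 + 0.01·0.09
      = 0.0418 + 0.003 + 0.0088 + 0.0742 + 0.0009 = 0.1287

0.1287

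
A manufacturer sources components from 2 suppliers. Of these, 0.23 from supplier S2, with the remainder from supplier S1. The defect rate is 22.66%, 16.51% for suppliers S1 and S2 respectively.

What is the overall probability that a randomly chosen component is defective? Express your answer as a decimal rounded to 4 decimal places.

P(D) ≈ 0.2125

P(S1) = 1 − (0.23) = 0.77.
P(D) = P(D|S1)·P(S1) + P(D|S2)·P(S2)
      = 0.2266·0.77 + 0.1651·0.23
      = 0.174482 + 0.037973 = 0.212455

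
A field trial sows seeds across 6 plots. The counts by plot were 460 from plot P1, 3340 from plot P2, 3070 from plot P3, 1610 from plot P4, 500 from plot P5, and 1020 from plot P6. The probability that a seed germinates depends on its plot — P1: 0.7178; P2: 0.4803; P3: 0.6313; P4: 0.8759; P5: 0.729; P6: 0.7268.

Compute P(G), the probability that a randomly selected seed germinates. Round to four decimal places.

Total: 460 + 3340 + 3070 + 1610 + 500 + 1020 = 10000.
P(P1) = 460/10000 = 0.046. P(P2) = 3340/10000 = 0.334. P(P3) = 3070/10000 = 0.307. P(P4) = 1610/10000 = 0.161. P(P5) = 500/10000 = 0.05. P(P6) = 1020/10000 = 0.102.
P(G) = P(G|P1)·P(P1) + P(G|P2)·P(P2) + P(G|P3)·P(P3) + P(G|P4)·P(P4) + P(G|P5)·P(P5) + P(G|P6)·P(P6)
      = 0.7178·0.046 + 0.4803·0.334 + 0.6313·0.307 + 0.8759·0.161 + 0.729·0.05 + 0.7268·0.102
      = 0.0330188 + 0.1604202 + 0.1938091 + 0.1410199 + 0.03645 + 0.0741336 = 0.6388516

P(G) ≈ 0.6389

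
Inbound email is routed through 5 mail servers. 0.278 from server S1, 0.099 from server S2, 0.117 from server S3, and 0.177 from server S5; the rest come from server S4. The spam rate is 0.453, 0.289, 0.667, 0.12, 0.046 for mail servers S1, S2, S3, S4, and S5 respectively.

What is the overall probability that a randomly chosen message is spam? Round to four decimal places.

0.2802

P(S4) = 1 − (0.278 + 0.099 + 0.117 + 0.177) = 0.329.
Summing over the partition,
P(S) = P(S|S1)·P(S1) + P(S|S2)·P(S2) + P(S|S3)·P(S3) + P(S|S4)·P(S4) + P(S|S5)·P(S5)
      = 0.453·0.278 + 0.289·0.099 + 0.667·0.117 + 0.12·0.329 + 0.046·0.177
      = 0.125934 + 0.028611 + 0.078039 + 0.03948 + 0.008142 = 0.280206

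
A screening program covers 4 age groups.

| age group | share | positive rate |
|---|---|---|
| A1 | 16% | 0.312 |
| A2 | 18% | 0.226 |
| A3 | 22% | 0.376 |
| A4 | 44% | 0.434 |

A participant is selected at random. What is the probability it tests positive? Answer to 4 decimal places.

P(T) ≈ 0.3643

P(T) = P(T|A1)·P(A1) + P(T|A2)·P(A2) + P(T|A3)·P(A3) + P(T|A4)·P(A4)
      = 0.312·0.16 + 0.226·0.18 + 0.376·0.22 + 0.434·0.44
      = 0.04992 + 0.04068 + 0.08272 + 0.19096 = 0.36428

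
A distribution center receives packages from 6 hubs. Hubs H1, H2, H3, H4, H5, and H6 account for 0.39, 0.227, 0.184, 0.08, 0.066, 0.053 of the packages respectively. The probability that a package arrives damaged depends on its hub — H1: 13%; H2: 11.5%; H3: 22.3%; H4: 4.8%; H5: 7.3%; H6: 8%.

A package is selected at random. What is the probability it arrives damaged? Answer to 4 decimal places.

P(D) = P(D|H1)·P(H1) + P(D|H2)·P(H2) + P(D|H3)·P(H3) + P(D|H4)·P(H4) + P(D|H5)·P(H5) + P(D|H6)·P(H6)
      = 0.13·0.39 + 0.115·0.227 + 0.223·0.184 + 0.048·0.08 + 0.073·0.066 + 0.08·0.053
      = 0.0507 + 0.026105 + 0.041032 + 0.00384 + 0.004818 + 0.00424 = 0.130735

P(D) ≈ 0.1307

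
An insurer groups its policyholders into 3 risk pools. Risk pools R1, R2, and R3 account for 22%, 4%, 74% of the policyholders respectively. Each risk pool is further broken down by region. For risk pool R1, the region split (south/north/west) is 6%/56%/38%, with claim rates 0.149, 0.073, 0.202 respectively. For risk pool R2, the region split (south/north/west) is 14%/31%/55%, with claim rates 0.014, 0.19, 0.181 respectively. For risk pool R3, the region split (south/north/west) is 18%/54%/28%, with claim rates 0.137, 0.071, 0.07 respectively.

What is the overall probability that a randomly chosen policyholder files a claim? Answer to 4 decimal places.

P(C) ≈ 0.0954

P(C|R1) = 0.06·0.149 + 0.56·0.073 + 0.38·0.202 = 0.00894 + 0.04088 + 0.07676 = 0.12658
P(C|R2) = 0.14·0.014 + 0.31·0.19 + 0.55·0.181 = 0.00196 + 0.0589 + 0.09955 = 0.16041
P(C|R3) = 0.18·0.137 + 0.54·0.071 + 0.28·0.07 = 0.02466 + 0.03834 + 0.0196 = 0.0826
Then overall,
P(C) = 0.22·0.12658 + 0.04·0.16041 + 0.74·0.0826
      = 0.0278476 + 0.0064164 + 0.061124 = 0.095388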